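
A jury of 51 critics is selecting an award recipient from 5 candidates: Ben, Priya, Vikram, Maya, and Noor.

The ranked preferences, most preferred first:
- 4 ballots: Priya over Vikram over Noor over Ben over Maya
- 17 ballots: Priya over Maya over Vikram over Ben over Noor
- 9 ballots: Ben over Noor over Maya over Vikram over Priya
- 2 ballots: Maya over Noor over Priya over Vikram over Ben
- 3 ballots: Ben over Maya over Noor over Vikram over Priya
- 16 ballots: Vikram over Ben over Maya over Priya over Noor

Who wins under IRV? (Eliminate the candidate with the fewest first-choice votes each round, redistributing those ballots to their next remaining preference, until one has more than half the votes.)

Vikram

Round 1: Ben 12, Priya 21, Vikram 16, Maya 2, Noor 0. Noor eliminated.
Round 2: Ben 12, Priya 21, Vikram 16, Maya 2. Maya eliminated.
Round 3: Ben 12, Priya 23, Vikram 16. Ben eliminated.
Round 4: Priya 23, Vikram 28. Vikram has a majority (≥26).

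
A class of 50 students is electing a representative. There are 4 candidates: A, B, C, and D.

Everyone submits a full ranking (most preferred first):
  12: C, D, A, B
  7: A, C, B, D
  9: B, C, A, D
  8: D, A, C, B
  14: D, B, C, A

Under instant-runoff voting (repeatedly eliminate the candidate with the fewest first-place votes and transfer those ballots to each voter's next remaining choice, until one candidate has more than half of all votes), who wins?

C

Round 1: A 7, B 9, C 12, D 22. A eliminated.
Round 2: B 9, C 19, D 22. B eliminated.
Round 3: C 28, D 22. C has a majority (≥26).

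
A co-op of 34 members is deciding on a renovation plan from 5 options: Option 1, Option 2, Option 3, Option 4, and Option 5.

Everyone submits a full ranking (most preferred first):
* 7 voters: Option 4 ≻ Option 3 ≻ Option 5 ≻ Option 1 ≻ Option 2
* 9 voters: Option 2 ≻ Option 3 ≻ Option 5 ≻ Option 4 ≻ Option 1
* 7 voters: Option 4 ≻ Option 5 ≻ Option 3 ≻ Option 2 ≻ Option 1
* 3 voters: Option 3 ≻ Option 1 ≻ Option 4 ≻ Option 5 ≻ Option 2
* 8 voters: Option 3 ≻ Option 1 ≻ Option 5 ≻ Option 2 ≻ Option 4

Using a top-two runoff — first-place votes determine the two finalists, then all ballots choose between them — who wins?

Option 3

Round 1 first-place votes: Option 1 0, Option 2 9, Option 3 11, Option 4 14, Option 5 0. Option 4 and Option 3 advance.
Runoff: Option 4 is ranked above Option 3 on 14 ballots, Option 3 above Option 4 on 20.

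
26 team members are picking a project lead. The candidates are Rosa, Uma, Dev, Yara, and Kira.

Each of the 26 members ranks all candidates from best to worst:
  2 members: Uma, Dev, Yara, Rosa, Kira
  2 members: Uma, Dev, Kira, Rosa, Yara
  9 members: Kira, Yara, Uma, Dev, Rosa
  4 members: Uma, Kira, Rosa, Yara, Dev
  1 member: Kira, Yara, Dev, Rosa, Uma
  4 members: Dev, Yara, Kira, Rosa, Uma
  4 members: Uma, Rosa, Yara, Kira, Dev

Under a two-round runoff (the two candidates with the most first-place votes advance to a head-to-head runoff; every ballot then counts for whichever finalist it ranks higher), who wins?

Round 1 first-place votes: Rosa 0, Uma 12, Dev 4, Yara 0, Kira 10. Uma and Kira advance.
Runoff: Uma is ranked above Kira on 12 ballots, Kira above Uma on 14.

Kira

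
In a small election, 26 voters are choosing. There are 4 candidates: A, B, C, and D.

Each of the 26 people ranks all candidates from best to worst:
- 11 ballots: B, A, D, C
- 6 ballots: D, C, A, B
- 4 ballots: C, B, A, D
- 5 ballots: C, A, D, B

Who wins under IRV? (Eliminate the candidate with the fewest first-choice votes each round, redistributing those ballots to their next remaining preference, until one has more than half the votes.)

C

Round 1: A 0, B 11, C 9, D 6. A eliminated.
Round 2: B 11, C 9, D 6. D eliminated.
Round 3: B 11, C 15. C has a majority (≥14).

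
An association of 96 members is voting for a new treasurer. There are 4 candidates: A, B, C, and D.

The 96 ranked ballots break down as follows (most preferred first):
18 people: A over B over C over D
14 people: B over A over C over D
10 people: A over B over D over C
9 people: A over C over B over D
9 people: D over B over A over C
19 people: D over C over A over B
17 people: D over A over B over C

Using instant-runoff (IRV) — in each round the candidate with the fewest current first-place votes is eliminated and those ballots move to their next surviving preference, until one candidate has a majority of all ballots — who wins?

A

Round 1: A 37, B 14, C 0, D 45. C eliminated.
Round 2: A 37, B 14, D 45. B eliminated.
Round 3: A 51, D 45. A has a majority (≥49).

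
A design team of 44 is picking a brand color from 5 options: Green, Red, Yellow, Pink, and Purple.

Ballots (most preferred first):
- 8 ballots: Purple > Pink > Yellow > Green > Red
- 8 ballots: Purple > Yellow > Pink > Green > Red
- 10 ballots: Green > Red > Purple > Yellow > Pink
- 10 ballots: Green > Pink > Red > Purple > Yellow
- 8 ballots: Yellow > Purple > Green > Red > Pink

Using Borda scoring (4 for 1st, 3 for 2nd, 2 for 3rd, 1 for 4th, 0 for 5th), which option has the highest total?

Purple

Green: 8×1 + 8×1 + 10×4 + 10×4 + 8×2 = 112
Red: 8×0 + 8×0 + 10×3 + 10×2 + 8×1 = 58
Yellow: 8×2 + 8×3 + 10×1 + 10×0 + 8×4 = 82
Pink: 8×3 + 8×2 + 10×0 + 10×3 + 8×0 = 70
Purple: 8×4 + 8×4 + 10×2 + 10×1 + 8×3 = 118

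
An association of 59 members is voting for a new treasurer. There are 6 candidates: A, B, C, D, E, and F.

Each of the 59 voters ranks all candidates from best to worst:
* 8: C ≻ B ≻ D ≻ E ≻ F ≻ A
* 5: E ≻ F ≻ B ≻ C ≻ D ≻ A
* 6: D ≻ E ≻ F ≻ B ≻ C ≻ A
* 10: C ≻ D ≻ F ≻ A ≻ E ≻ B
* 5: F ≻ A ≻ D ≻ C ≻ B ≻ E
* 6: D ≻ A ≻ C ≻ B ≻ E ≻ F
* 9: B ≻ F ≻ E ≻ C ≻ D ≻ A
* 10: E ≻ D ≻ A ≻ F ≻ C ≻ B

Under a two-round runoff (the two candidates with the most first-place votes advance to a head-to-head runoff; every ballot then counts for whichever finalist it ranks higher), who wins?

Round 1 first-place votes: A 0, B 9, C 18, D 12, E 15, F 5. C and E advance.
Runoff: C is ranked above E on 29 ballots, E above C on 30.

E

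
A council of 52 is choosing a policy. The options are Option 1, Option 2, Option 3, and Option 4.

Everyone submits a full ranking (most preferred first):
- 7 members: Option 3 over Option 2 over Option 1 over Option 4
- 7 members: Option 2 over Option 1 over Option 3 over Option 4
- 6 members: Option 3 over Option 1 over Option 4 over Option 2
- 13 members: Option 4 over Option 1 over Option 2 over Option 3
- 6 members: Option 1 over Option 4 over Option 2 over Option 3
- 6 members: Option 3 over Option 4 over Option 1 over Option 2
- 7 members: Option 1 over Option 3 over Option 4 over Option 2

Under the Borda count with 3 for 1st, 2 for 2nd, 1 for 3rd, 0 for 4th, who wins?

Option 1: 7×1 + 7×2 + 6×2 + 13×2 + 6×3 + 6×1 + 7×3 = 104
Option 2: 7×2 + 7×3 + 6×0 + 13×1 + 6×1 + 6×0 + 7×0 = 54
Option 3: 7×3 + 7×1 + 6×3 + 13×0 + 6×0 + 6×3 + 7×2 = 78
Option 4: 7×0 + 7×0 + 6×1 + 13×3 + 6×2 + 6×2 + 7×1 = 76

Option 1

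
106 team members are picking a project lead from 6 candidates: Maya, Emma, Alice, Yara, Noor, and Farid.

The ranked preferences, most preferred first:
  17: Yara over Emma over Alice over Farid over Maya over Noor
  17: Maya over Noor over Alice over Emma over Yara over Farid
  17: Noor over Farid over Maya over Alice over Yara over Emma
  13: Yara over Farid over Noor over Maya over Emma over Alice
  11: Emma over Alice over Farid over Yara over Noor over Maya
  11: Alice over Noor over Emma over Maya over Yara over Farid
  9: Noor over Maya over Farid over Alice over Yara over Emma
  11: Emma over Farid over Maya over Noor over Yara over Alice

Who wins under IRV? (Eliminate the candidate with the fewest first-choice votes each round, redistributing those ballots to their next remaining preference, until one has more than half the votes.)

Round 1: Maya 17, Emma 22, Alice 11, Yara 30, Noor 26, Farid 0. Farid eliminated.
Round 2: Maya 17, Emma 22, Alice 11, Yara 30, Noor 26. Alice eliminated.
Round 3: Maya 17, Emma 22, Yara 30, Noor 37. Maya eliminated.
Round 4: Emma 22, Yara 30, Noor 54. Noor has a majority (≥54).

Noor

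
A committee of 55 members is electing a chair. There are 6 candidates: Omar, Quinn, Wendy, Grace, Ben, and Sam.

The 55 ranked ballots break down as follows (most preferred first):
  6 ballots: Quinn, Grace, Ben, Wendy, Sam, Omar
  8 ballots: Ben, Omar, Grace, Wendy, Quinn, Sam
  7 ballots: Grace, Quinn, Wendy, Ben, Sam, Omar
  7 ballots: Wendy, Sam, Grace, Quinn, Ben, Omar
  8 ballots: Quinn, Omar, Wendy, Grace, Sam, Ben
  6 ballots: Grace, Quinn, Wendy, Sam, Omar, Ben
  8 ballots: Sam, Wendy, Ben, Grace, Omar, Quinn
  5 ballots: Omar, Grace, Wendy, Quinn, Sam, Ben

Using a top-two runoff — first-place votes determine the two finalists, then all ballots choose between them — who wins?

Round 1 first-place votes: Omar 5, Quinn 14, Wendy 7, Grace 13, Ben 8, Sam 8. Quinn and Grace advance.
Runoff: Quinn is ranked above Grace on 14 ballots, Grace above Quinn on 41.

Grace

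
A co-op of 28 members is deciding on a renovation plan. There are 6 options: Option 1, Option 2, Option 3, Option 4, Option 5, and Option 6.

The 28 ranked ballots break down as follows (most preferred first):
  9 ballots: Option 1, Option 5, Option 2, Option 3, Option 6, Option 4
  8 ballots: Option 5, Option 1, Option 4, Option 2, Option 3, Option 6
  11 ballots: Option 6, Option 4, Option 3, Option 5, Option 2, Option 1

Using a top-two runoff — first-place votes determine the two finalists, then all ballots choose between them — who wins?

Round 1 first-place votes: Option 1 9, Option 2 0, Option 3 0, Option 4 0, Option 5 8, Option 6 11. Option 6 and Option 1 advance.
Runoff: Option 6 is ranked above Option 1 on 11 ballots, Option 1 above Option 6 on 17.

Option 1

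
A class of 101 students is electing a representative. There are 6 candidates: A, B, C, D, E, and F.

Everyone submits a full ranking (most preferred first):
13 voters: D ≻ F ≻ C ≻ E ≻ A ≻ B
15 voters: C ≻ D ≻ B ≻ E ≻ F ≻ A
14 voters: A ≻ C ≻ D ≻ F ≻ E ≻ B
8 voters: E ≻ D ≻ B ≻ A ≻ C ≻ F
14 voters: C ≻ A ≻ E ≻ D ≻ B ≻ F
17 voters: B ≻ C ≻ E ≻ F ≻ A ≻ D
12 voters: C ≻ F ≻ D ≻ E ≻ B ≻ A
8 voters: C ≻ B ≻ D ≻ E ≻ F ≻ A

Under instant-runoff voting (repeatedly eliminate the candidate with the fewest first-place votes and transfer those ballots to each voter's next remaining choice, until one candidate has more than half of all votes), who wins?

C

Round 1: A 14, B 17, C 49, D 13, E 8, F 0. F eliminated.
Round 2: A 14, B 17, C 49, D 13, E 8. E eliminated.
Round 3: A 14, B 17, C 49, D 21. A eliminated.
Round 4: B 17, C 63, D 21. C has a majority (≥51).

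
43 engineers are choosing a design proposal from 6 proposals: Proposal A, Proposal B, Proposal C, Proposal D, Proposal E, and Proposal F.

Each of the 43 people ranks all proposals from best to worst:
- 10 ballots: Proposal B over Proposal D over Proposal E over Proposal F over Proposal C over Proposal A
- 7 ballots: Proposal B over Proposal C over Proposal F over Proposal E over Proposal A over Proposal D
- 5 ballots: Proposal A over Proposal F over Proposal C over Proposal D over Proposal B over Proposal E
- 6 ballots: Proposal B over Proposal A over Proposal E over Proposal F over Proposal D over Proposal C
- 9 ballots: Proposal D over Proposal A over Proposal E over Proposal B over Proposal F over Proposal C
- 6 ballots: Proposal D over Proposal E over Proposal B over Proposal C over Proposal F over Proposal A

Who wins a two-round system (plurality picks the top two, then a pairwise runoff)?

Round 1 first-place votes: Proposal A 5, Proposal B 23, Proposal C 0, Proposal D 15, Proposal E 0, Proposal F 0. Proposal B and Proposal D advance.
Runoff: Proposal B is ranked above Proposal D on 23 ballots, Proposal D above Proposal B on 20.

Proposal B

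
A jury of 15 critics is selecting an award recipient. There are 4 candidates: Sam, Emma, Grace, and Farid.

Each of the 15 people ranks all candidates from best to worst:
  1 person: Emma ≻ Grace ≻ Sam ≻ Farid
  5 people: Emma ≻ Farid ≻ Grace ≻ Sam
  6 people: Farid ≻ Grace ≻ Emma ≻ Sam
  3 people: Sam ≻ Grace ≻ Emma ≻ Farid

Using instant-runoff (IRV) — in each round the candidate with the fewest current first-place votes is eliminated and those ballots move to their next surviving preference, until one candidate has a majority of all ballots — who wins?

Emma

Round 1: Sam 3, Emma 6, Grace 0, Farid 6. Grace eliminated.
Round 2: Sam 3, Emma 6, Farid 6. Sam eliminated.
Round 3: Emma 9, Farid 6. Emma has a majority (≥8).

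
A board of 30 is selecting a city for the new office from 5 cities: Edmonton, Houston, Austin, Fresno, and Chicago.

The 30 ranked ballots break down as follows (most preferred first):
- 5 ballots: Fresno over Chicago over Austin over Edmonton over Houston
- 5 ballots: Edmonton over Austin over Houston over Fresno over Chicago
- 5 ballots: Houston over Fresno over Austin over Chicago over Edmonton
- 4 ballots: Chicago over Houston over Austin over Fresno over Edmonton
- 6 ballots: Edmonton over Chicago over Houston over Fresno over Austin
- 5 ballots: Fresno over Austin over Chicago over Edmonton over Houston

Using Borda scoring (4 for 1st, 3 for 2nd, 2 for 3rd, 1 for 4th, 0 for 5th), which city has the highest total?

Fresno

Edmonton: 5×1 + 5×4 + 5×0 + 4×0 + 6×4 + 5×1 = 54
Houston: 5×0 + 5×2 + 5×4 + 4×3 + 6×2 + 5×0 = 54
Austin: 5×2 + 5×3 + 5×2 + 4×2 + 6×0 + 5×3 = 58
Fresno: 5×4 + 5×1 + 5×3 + 4×1 + 6×1 + 5×4 = 70
Chicago: 5×3 + 5×0 + 5×1 + 4×4 + 6×3 + 5×2 = 64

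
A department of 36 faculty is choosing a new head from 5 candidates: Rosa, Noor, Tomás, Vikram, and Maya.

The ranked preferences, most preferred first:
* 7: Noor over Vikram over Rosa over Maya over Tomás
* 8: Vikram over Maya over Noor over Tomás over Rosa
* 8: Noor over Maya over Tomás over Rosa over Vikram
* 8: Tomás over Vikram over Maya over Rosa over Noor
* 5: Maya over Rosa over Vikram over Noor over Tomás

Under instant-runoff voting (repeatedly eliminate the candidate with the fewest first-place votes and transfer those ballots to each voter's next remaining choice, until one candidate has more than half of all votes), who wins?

Round 1: Rosa 0, Noor 15, Tomás 8, Vikram 8, Maya 5. Rosa eliminated.
Round 2: Noor 15, Tomás 8, Vikram 8, Maya 5. Maya eliminated.
Round 3: Noor 15, Tomás 8, Vikram 13. Tomás eliminated.
Round 4: Noor 15, Vikram 21. Vikram has a majority (≥19).

Vikram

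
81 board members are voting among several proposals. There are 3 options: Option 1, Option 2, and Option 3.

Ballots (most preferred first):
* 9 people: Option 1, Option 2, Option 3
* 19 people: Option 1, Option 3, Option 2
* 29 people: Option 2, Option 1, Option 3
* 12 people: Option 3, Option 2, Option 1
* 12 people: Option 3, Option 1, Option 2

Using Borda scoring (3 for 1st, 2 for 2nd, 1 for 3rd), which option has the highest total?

Option 1

Option 1: 9×3 + 19×3 + 29×2 + 12×1 + 12×2 = 178
Option 2: 9×2 + 19×1 + 29×3 + 12×2 + 12×1 = 160
Option 3: 9×1 + 19×2 + 29×1 + 12×3 + 12×3 = 148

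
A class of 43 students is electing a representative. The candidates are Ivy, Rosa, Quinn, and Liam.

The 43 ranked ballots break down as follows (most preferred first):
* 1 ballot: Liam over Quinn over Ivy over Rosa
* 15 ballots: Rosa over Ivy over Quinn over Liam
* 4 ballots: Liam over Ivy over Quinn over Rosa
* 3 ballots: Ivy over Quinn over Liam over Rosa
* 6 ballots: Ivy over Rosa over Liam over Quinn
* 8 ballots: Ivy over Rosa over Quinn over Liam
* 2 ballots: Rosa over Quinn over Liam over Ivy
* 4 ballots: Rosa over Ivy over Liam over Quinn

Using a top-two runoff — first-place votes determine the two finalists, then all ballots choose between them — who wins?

Round 1 first-place votes: Ivy 17, Rosa 21, Quinn 0, Liam 5. Rosa and Ivy advance.
Runoff: Rosa is ranked above Ivy on 21 ballots, Ivy above Rosa on 22.

Ivy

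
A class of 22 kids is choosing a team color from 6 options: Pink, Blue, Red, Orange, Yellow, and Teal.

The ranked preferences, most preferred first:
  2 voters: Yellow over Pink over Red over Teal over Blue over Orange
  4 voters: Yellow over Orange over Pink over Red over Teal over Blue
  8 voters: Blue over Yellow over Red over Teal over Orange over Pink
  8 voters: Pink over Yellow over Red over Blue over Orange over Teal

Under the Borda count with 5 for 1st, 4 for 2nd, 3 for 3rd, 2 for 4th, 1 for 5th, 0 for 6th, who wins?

Pink: 2×4 + 4×3 + 8×0 + 8×5 = 60
Blue: 2×1 + 4×0 + 8×5 + 8×2 = 58
Red: 2×3 + 4×2 + 8×3 + 8×3 = 62
Orange: 2×0 + 4×4 + 8×1 + 8×1 = 32
Yellow: 2×5 + 4×5 + 8×4 + 8×4 = 94
Teal: 2×2 + 4×1 + 8×2 + 8×0 = 24

Yellow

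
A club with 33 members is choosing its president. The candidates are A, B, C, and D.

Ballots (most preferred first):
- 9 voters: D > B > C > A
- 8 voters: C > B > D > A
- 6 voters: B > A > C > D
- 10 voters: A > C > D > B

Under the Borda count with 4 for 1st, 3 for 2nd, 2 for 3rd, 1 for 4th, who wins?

C

A: 9×1 + 8×1 + 6×3 + 10×4 = 75
B: 9×3 + 8×3 + 6×4 + 10×1 = 85
C: 9×2 + 8×4 + 6×2 + 10×3 = 92
D: 9×4 + 8×2 + 6×1 + 10×2 = 78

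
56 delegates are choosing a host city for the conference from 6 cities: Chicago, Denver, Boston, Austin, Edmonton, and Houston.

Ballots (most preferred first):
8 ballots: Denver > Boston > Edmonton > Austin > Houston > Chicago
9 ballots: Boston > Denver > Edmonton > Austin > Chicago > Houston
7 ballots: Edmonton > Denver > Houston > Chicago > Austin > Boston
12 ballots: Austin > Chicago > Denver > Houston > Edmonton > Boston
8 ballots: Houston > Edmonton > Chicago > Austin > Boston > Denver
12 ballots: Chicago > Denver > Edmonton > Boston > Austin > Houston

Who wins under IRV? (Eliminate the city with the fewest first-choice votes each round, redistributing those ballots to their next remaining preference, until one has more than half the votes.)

Chicago

Round 1: Chicago 12, Denver 8, Boston 9, Austin 12, Edmonton 7, Houston 8. Edmonton eliminated.
Round 2: Chicago 12, Denver 15, Boston 9, Austin 12, Houston 8. Houston eliminated.
Round 3: Chicago 20, Denver 15, Boston 9, Austin 12. Boston eliminated.
Round 4: Chicago 20, Denver 24, Austin 12. Austin eliminated.
Round 5: Chicago 32, Denver 24. Chicago has a majority (≥29).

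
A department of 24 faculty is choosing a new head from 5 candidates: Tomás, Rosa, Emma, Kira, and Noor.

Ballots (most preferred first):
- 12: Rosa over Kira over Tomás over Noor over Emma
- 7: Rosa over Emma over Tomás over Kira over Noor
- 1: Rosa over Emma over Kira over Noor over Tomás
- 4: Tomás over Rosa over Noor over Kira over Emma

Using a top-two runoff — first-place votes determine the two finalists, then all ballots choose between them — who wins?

Round 1 first-place votes: Tomás 4, Rosa 20, Emma 0, Kira 0, Noor 0. Rosa and Tomás advance.
Runoff: Rosa is ranked above Tomás on 20 ballots, Tomás above Rosa on 4.

Rosa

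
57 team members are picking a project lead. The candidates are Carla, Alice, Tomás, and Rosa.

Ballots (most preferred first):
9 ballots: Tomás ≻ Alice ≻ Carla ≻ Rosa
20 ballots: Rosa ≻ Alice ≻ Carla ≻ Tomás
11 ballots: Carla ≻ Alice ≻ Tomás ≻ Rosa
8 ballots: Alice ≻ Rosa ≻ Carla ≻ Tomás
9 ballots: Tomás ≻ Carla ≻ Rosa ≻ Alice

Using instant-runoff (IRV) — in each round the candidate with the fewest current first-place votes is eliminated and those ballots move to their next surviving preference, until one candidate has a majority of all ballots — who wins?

Round 1: Carla 11, Alice 8, Tomás 18, Rosa 20. Alice eliminated.
Round 2: Carla 11, Tomás 18, Rosa 28. Carla eliminated.
Round 3: Tomás 29, Rosa 28. Tomás has a majority (≥29).

Tomás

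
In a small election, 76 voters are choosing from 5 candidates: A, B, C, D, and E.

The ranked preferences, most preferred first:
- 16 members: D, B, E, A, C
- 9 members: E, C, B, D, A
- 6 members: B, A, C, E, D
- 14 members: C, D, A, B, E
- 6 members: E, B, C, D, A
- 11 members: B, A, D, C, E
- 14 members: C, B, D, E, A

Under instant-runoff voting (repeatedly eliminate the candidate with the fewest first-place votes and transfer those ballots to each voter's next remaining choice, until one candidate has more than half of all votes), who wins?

B

Round 1: A 0, B 17, C 28, D 16, E 15. A eliminated.
Round 2: B 17, C 28, D 16, E 15. E eliminated.
Round 3: B 23, C 37, D 16. D eliminated.
Round 4: B 39, C 37. B has a majority (≥39).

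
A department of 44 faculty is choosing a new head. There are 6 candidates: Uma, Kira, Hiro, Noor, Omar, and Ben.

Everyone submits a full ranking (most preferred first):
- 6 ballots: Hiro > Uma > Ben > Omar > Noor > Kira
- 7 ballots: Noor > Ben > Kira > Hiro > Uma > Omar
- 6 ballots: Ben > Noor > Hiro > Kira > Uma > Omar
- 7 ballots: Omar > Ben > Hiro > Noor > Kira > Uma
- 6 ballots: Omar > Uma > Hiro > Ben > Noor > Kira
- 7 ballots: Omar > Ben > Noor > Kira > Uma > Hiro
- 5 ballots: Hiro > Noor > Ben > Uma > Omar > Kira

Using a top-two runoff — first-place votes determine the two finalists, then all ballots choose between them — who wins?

Hiro

Round 1 first-place votes: Uma 0, Kira 0, Hiro 11, Noor 7, Omar 20, Ben 6. Omar and Hiro advance.
Runoff: Omar is ranked above Hiro on 20 ballots, Hiro above Omar on 24.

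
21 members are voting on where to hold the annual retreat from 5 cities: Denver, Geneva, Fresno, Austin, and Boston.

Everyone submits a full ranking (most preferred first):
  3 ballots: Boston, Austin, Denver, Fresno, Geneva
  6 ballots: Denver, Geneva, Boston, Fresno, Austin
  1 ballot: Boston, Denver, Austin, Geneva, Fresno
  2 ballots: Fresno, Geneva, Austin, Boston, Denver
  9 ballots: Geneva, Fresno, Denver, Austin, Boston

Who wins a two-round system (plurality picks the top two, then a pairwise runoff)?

Geneva

Round 1 first-place votes: Denver 6, Geneva 9, Fresno 2, Austin 0, Boston 4. Geneva and Denver advance.
Runoff: Geneva is ranked above Denver on 11 ballots, Denver above Geneva on 10.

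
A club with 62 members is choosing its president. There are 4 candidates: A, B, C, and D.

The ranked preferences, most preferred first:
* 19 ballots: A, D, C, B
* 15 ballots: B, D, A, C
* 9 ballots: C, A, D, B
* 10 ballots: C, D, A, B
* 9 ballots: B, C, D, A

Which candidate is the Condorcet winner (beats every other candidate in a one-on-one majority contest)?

D

D vs A: 34–28
D vs B: 38–24
D vs C: 34–28
D beats every other candidate.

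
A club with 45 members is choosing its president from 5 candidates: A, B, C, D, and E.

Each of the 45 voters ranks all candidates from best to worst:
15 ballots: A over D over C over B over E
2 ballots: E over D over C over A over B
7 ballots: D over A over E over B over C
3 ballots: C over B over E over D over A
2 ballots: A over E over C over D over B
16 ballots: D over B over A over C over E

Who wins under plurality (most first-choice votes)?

First-place votes: A 17, B 0, C 3, D 23, E 2.

D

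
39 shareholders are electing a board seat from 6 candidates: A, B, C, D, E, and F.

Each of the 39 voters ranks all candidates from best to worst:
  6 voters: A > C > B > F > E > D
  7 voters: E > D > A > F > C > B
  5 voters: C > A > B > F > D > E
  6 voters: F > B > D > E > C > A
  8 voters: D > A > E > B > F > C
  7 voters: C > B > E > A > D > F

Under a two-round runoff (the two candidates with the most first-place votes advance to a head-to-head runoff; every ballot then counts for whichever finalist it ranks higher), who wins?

D

Round 1 first-place votes: A 6, B 0, C 12, D 8, E 7, F 6. C and D advance.
Runoff: C is ranked above D on 18 ballots, D above C on 21.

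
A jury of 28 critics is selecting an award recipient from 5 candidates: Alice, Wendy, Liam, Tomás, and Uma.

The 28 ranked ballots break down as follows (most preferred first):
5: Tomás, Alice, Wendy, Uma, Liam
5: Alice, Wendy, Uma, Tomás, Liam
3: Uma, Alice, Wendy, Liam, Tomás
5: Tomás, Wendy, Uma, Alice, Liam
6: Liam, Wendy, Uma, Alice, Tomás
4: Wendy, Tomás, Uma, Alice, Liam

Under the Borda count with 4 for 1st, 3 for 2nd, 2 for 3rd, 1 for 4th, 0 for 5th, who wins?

Alice: 5×3 + 5×4 + 3×3 + 5×1 + 6×1 + 4×1 = 59
Wendy: 5×2 + 5×3 + 3×2 + 5×3 + 6×3 + 4×4 = 80
Liam: 5×0 + 5×0 + 3×1 + 5×0 + 6×4 + 4×0 = 27
Tomás: 5×4 + 5×1 + 3×0 + 5×4 + 6×0 + 4×3 = 57
Uma: 5×1 + 5×2 + 3×4 + 5×2 + 6×2 + 4×2 = 57

Wendy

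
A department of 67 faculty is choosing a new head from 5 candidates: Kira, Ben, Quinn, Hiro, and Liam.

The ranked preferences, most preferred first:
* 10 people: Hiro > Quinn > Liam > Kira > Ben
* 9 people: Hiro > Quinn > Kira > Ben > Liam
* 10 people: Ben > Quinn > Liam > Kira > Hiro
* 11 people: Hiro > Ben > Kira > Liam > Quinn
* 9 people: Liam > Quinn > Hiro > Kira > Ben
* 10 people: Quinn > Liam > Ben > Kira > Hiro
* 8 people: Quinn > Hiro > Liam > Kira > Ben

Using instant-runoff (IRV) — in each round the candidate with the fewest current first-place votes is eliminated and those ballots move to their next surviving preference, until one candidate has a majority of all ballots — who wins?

Round 1: Kira 0, Ben 10, Quinn 18, Hiro 30, Liam 9. Kira eliminated.
Round 2: Ben 10, Quinn 18, Hiro 30, Liam 9. Liam eliminated.
Round 3: Ben 10, Quinn 27, Hiro 30. Ben eliminated.
Round 4: Quinn 37, Hiro 30. Quinn has a majority (≥34).

Quinn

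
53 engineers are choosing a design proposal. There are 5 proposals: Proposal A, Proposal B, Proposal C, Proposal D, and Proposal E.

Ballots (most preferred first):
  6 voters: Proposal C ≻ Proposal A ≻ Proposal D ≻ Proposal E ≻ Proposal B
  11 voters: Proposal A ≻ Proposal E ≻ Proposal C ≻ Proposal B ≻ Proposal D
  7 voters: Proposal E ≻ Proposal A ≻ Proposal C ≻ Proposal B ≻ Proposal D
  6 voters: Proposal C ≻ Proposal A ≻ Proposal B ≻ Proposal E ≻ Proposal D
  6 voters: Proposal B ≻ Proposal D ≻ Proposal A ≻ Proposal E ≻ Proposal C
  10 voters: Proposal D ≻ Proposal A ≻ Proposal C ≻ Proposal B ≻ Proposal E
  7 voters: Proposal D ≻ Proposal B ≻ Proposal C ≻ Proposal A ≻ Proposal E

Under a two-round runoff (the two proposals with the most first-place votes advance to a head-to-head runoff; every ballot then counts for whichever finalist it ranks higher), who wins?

Round 1 first-place votes: Proposal A 11, Proposal B 6, Proposal C 12, Proposal D 17, Proposal E 7. Proposal D and Proposal C advance.
Runoff: Proposal D is ranked above Proposal C on 23 ballots, Proposal C above Proposal D on 30.

Proposal C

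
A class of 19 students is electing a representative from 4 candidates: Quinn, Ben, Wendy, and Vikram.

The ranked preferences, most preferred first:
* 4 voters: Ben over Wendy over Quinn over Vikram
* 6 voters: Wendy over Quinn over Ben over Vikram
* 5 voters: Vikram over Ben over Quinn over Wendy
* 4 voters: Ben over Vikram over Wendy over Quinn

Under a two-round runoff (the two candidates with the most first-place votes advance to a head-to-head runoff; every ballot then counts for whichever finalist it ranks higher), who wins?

Round 1 first-place votes: Quinn 0, Ben 8, Wendy 6, Vikram 5. Ben and Wendy advance.
Runoff: Ben is ranked above Wendy on 13 ballots, Wendy above Ben on 6.

Ben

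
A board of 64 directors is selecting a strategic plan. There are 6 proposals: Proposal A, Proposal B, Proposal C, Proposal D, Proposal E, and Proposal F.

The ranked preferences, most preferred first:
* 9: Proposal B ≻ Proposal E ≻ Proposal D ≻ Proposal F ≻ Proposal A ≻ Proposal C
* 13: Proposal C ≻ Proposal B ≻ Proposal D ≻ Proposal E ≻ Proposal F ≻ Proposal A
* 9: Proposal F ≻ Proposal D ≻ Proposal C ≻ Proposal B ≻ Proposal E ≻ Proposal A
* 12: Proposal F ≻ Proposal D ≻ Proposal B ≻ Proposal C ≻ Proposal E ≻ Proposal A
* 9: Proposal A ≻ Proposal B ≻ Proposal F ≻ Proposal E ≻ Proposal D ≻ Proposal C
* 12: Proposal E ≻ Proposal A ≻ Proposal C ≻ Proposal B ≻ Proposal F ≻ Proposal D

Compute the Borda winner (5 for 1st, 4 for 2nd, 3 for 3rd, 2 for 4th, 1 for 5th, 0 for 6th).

Proposal A: 9×1 + 13×0 + 9×0 + 12×0 + 9×5 + 12×4 = 102
Proposal B: 9×5 + 13×4 + 9×2 + 12×3 + 9×4 + 12×2 = 211
Proposal C: 9×0 + 13×5 + 9×3 + 12×2 + 9×0 + 12×3 = 152
Proposal D: 9×3 + 13×3 + 9×4 + 12×4 + 9×1 + 12×0 = 159
Proposal E: 9×4 + 13×2 + 9×1 + 12×1 + 9×2 + 12×5 = 161
Proposal F: 9×2 + 13×1 + 9×5 + 12×5 + 9×3 + 12×1 = 175

Proposal B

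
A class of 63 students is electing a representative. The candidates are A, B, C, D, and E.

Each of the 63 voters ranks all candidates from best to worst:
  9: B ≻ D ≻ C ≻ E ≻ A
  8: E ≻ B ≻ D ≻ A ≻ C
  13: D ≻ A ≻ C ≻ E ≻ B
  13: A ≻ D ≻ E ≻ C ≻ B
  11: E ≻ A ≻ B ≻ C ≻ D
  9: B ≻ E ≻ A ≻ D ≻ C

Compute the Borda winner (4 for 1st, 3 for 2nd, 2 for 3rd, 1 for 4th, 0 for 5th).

E

A: 9×0 + 8×1 + 13×3 + 13×4 + 11×3 + 9×2 = 150
B: 9×4 + 8×3 + 13×0 + 13×0 + 11×2 + 9×4 = 118
C: 9×2 + 8×0 + 13×2 + 13×1 + 11×1 + 9×0 = 68
D: 9×3 + 8×2 + 13×4 + 13×3 + 11×0 + 9×1 = 143
E: 9×1 + 8×4 + 13×1 + 13×2 + 11×4 + 9×3 = 151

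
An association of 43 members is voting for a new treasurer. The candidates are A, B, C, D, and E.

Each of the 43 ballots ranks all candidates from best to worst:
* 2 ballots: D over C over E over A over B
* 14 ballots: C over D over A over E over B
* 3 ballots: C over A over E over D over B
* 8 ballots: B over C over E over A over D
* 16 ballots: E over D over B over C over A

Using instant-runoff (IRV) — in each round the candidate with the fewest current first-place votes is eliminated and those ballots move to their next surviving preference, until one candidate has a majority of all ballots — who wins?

C

Round 1: A 0, B 8, C 17, D 2, E 16. A eliminated.
Round 2: B 8, C 17, D 2, E 16. D eliminated.
Round 3: B 8, C 19, E 16. B eliminated.
Round 4: C 27, E 16. C has a majority (≥22).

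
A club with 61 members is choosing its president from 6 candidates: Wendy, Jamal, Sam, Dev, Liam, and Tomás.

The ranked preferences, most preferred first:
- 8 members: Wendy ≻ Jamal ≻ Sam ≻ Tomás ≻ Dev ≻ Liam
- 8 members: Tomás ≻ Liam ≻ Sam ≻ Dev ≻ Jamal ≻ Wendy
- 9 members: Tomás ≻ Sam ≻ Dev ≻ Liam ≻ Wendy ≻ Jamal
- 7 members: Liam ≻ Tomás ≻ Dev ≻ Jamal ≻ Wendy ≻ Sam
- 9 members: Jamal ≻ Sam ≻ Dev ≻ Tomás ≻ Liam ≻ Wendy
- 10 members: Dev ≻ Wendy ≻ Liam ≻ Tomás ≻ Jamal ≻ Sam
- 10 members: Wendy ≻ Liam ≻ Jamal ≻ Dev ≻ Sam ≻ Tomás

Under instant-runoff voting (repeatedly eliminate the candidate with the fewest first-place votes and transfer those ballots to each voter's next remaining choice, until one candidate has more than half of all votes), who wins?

Tomás

Round 1: Wendy 18, Jamal 9, Sam 0, Dev 10, Liam 7, Tomás 17. Sam eliminated.
Round 2: Wendy 18, Jamal 9, Dev 10, Liam 7, Tomás 17. Liam eliminated.
Round 3: Wendy 18, Jamal 9, Dev 10, Tomás 24. Jamal eliminated.
Round 4: Wendy 18, Dev 19, Tomás 24. Wendy eliminated.
Round 5: Dev 29, Tomás 32. Tomás has a majority (≥31).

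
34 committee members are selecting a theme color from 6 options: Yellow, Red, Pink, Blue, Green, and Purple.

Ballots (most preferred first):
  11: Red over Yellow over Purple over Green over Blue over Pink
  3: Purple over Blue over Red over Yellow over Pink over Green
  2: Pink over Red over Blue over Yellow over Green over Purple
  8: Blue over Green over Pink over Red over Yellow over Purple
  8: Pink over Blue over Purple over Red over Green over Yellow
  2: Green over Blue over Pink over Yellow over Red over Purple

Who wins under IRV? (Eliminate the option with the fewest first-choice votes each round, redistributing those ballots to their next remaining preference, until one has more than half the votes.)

Blue

Round 1: Yellow 0, Red 11, Pink 10, Blue 8, Green 2, Purple 3. Yellow eliminated.
Round 2: Red 11, Pink 10, Blue 8, Green 2, Purple 3. Green eliminated.
Round 3: Red 11, Pink 10, Blue 10, Purple 3. Purple eliminated.
Round 4: Red 11, Pink 10, Blue 13. Pink eliminated.
Round 5: Red 13, Blue 21. Blue has a majority (≥18).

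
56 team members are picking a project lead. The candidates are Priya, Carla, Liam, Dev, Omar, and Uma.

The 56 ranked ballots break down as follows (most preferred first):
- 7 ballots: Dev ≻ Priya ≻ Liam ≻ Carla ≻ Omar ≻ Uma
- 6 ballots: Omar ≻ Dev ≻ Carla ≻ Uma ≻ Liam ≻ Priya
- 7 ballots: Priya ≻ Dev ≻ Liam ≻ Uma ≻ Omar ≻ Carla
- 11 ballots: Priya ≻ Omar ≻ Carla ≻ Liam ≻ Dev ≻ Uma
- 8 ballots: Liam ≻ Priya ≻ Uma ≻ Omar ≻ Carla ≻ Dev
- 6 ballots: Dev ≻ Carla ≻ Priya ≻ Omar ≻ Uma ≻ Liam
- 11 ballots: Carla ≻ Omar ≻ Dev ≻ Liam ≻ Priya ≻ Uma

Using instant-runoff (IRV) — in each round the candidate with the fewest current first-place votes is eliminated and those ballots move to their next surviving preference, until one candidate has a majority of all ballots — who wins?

Round 1: Priya 18, Carla 11, Liam 8, Dev 13, Omar 6, Uma 0. Uma eliminated.
Round 2: Priya 18, Carla 11, Liam 8, Dev 13, Omar 6. Omar eliminated.
Round 3: Priya 18, Carla 11, Liam 8, Dev 19. Liam eliminated.
Round 4: Priya 26, Carla 11, Dev 19. Carla eliminated.
Round 5: Priya 26, Dev 30. Dev has a majority (≥29).

Dev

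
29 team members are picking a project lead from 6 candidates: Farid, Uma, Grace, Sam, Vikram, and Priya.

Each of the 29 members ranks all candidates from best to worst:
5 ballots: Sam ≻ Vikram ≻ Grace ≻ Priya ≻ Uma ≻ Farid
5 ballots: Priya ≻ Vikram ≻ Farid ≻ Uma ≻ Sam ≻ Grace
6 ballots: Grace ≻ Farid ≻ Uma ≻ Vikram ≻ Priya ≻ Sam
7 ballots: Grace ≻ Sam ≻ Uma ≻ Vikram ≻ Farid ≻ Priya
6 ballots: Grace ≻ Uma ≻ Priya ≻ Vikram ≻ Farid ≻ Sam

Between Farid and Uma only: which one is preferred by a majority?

Farid is ranked above Uma on 11 ballots; Uma above Farid on 18.

Uma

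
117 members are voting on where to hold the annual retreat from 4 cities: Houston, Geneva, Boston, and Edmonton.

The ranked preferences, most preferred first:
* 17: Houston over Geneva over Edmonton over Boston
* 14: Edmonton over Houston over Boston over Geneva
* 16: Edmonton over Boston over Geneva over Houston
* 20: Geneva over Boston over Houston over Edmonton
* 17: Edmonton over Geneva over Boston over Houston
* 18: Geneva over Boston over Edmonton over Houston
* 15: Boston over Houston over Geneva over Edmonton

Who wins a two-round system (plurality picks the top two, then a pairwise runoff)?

Geneva

Round 1 first-place votes: Houston 17, Geneva 38, Boston 15, Edmonton 47. Edmonton and Geneva advance.
Runoff: Edmonton is ranked above Geneva on 47 ballots, Geneva above Edmonton on 70.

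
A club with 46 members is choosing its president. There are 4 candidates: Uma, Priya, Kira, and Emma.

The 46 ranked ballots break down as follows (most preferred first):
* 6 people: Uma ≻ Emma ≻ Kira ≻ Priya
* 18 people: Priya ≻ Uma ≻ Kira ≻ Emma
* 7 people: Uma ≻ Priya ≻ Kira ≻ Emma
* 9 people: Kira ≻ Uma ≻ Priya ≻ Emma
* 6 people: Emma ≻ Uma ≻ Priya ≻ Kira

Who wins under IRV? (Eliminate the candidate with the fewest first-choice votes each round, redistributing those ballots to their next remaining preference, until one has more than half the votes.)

Round 1: Uma 13, Priya 18, Kira 9, Emma 6. Emma eliminated.
Round 2: Uma 19, Priya 18, Kira 9. Kira eliminated.
Round 3: Uma 28, Priya 18. Uma has a majority (≥24).

Uma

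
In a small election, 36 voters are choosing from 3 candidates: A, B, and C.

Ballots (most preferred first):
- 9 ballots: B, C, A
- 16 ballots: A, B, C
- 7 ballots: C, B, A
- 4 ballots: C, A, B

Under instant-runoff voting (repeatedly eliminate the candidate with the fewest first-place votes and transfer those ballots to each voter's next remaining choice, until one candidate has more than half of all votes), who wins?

C

Round 1: A 16, B 9, C 11. B eliminated.
Round 2: A 16, C 20. C has a majority (≥19).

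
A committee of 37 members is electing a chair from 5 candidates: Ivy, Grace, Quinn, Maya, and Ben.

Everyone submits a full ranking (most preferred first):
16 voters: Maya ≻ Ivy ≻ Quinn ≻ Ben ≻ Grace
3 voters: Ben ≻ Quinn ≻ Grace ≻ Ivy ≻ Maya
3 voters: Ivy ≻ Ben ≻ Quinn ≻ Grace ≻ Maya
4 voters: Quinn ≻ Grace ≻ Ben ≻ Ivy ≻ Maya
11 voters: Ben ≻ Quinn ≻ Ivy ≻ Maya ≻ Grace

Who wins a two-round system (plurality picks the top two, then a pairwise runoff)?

Round 1 first-place votes: Ivy 3, Grace 0, Quinn 4, Maya 16, Ben 14. Maya and Ben advance.
Runoff: Maya is ranked above Ben on 16 ballots, Ben above Maya on 21.

Ben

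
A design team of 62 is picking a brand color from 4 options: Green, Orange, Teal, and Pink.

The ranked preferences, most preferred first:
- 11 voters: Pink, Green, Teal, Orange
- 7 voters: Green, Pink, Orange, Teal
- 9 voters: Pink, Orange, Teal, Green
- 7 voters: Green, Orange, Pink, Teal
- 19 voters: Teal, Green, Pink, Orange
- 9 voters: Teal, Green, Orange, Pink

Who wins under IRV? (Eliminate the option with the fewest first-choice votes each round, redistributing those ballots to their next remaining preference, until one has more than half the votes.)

Round 1: Green 14, Orange 0, Teal 28, Pink 20. Orange eliminated.
Round 2: Green 14, Teal 28, Pink 20. Green eliminated.
Round 3: Teal 28, Pink 34. Pink has a majority (≥32).

Pink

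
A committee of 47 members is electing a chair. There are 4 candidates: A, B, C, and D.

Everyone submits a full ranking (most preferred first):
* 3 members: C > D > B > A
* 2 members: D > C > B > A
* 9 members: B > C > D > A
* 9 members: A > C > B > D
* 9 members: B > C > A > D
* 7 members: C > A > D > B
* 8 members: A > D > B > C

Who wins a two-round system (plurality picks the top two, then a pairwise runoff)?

A

Round 1 first-place votes: A 17, B 18, C 10, D 2. B and A advance.
Runoff: B is ranked above A on 23 ballots, A above B on 24.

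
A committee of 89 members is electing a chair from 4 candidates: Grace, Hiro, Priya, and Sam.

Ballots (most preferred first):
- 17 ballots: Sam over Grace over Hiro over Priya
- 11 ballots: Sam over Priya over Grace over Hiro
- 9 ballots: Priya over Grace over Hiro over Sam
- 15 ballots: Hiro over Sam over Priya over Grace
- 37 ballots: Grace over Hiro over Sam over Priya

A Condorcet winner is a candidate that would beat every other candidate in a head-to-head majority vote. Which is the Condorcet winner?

Grace

Grace vs Hiro: 74–15
Grace vs Priya: 54–35
Grace vs Sam: 46–43
Grace beats every other candidate.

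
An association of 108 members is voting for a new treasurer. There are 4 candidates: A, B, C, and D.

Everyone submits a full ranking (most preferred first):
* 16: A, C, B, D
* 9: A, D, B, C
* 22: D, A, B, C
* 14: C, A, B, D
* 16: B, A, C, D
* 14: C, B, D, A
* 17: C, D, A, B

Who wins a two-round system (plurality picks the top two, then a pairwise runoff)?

A

Round 1 first-place votes: A 25, B 16, C 45, D 22. C and A advance.
Runoff: C is ranked above A on 45 ballots, A above C on 63.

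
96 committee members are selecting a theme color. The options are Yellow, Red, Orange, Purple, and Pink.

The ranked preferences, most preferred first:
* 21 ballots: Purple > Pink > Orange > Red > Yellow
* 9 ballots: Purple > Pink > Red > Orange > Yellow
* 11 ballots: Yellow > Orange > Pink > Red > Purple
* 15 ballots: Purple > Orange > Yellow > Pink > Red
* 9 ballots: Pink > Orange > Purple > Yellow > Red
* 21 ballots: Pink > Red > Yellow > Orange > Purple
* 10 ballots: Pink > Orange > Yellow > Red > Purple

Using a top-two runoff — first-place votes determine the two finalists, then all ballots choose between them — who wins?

Pink

Round 1 first-place votes: Yellow 11, Red 0, Orange 0, Purple 45, Pink 40. Purple and Pink advance.
Runoff: Purple is ranked above Pink on 45 ballots, Pink above Purple on 51.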